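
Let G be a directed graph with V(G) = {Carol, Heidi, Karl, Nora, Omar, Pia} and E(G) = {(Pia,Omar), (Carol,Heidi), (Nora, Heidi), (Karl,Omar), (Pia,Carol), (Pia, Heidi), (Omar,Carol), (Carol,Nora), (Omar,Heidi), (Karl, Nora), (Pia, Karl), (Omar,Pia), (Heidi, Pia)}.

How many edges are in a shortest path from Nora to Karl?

3

Distance 0: Nora.
Distance 1: Heidi.
Distance 2: Pia.
Distance 3: Carol, Karl, Omar — contains Karl.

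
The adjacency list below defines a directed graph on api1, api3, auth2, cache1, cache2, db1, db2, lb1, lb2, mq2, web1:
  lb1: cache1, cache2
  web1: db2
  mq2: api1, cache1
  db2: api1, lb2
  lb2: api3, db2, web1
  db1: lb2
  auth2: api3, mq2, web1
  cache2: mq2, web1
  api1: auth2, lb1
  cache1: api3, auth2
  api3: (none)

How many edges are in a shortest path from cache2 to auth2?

Distance 0: cache2.
Distance 1: mq2, web1.
Distance 2: api1, cache1, db2.
Distance 3: api3, auth2, lb1, lb2 — contains auth2.

3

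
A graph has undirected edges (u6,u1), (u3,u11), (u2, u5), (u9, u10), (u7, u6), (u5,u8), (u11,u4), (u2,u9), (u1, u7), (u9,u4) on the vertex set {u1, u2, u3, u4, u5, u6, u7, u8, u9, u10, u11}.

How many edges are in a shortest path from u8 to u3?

Distance 0: u8.
Distance 1: u5.
Distance 2: u2.
Distance 3: u9.
Distance 4: u4, u10.
Distance 5: u11.
Distance 6: u3 — contains u3.

6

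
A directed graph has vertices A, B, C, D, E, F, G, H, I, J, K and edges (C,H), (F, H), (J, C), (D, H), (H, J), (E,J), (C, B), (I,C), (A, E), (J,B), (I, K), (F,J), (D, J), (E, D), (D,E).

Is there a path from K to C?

No

K has no outgoing edges, so nothing is reachable from it.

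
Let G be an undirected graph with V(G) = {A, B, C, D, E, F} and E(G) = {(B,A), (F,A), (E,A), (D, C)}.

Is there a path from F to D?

No

Explore from F.
Distance 1: reach A.
Distance 2: reach B, E.
The search is exhausted without reaching D; it lies in a different component.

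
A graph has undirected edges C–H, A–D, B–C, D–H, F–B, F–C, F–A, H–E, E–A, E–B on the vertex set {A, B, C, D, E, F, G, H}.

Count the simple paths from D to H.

D–A–E–B–C–H
D–A–E–B–F–C–H
D–A–E–H
D–A–F–B–C–H
D–A–F–B–E–H
D–A–F–C–B–E–H
D–A–F–C–H
D–H

8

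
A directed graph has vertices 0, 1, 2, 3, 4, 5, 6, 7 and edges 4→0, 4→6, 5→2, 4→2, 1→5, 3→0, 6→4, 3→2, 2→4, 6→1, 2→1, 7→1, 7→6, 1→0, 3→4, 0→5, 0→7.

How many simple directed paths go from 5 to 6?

5→2→1→0→7→6
5→2→4→0→7→6
5→2→4→6

3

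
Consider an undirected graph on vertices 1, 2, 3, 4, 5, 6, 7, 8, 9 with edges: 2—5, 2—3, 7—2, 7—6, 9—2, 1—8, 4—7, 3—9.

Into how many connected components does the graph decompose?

2

From 1: component {1, 8}.
From 2: component {2, 3, 4, 5, 6, 7, 9}.
That's 2 components.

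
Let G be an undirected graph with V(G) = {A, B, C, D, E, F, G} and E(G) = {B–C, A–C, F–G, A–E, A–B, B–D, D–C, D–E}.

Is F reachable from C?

No

Explore from C.
Distance 1: reach A, B, D.
Distance 2: reach E.
The search is exhausted without reaching F; it lies in a different component.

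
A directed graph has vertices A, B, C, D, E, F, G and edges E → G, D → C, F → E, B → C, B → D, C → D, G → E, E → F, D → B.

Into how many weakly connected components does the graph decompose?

From A: component {A}.
From B: component {B, C, D}.
From E: component {E, F, G}.
That's 3 components.

3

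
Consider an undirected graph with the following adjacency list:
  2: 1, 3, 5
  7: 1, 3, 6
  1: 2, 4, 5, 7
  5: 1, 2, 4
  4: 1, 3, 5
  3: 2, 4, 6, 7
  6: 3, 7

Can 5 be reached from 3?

Yes

Explore from 3.
Distance 1: reach 2, 4, 6, 7.
Distance 2: reach 1, 5.
Found 5.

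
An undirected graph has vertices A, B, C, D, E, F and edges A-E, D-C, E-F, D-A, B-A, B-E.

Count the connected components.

1

From A: component {A, B, C, D, E, F}.
That's 1 component.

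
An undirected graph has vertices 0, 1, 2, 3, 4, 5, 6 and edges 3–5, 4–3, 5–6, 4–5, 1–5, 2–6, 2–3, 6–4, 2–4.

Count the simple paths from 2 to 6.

8

2–3–4–5–6
2–3–4–6
2–3–5–4–6
2–3–5–6
2–4–3–5–6
2–4–5–6
2–4–6
2–6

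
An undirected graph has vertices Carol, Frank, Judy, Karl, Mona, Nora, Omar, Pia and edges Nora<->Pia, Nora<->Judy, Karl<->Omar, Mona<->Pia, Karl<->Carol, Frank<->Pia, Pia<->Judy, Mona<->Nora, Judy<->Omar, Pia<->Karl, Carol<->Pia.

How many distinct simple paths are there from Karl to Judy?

7

Karl–Carol–Pia–Judy
Karl–Carol–Pia–Mona–Nora–Judy
Karl–Carol–Pia–Nora–Judy
Karl–Omar–Judy
Karl–Pia–Judy
Karl–Pia–Mona–Nora–Judy
Karl–Pia–Nora–Judy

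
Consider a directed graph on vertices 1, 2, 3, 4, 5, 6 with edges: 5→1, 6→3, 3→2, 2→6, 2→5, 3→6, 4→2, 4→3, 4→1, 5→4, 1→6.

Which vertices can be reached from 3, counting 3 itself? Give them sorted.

1, 2, 3, 4, 5, 6

Start at 3.
Its neighbours: 2, 6.
Then their neighbours: 5.
Then next layer: 1, 4.
Every vertex is now reached.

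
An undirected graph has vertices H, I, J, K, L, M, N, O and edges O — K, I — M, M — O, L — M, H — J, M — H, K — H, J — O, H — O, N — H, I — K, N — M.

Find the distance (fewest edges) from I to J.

3

Distance 0: I.
Distance 1: K, M.
Distance 2: H, L, N, O.
Distance 3: J — contains J.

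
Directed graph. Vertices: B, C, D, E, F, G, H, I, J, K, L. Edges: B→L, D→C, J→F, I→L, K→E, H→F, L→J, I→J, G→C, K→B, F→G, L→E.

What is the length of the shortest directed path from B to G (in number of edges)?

4

Distance 0: B.
Distance 1: L.
Distance 2: E, J.
Distance 3: F.
Distance 4: G — contains G.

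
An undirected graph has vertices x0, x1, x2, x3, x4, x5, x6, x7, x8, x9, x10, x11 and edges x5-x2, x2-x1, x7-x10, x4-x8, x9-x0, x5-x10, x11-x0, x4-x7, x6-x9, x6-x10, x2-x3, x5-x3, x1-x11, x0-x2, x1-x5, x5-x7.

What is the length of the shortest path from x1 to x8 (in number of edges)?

4

Distance 0: x1.
Distance 1: x2, x5, x11.
Distance 2: x0, x3, x7, x10.
Distance 3: x4, x6, x9.
Distance 4: x8 — contains x8.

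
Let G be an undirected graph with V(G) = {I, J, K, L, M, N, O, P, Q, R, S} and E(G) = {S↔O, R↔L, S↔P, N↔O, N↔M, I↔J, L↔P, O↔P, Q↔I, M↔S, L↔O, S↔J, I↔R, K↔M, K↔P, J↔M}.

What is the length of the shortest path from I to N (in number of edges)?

Distance 0: I.
Distance 1: J, Q, R.
Distance 2: L, M, S.
Distance 3: K, N, O, P — contains N.

3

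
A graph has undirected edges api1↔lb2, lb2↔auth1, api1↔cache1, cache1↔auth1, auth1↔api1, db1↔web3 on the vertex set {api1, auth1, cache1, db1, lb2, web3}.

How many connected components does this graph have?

2

From api1: component {api1, auth1, cache1, lb2}.
From db1: component {db1, web3}.
That's 2 components.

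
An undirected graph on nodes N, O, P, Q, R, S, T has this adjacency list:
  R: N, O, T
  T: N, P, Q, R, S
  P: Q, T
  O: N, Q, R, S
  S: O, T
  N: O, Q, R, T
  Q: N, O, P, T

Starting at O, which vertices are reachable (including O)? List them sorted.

N, O, P, Q, R, S, T

Start at O.
Its neighbours: N, Q, R, S.
Then their neighbours: P, T.
Every vertex is now reached.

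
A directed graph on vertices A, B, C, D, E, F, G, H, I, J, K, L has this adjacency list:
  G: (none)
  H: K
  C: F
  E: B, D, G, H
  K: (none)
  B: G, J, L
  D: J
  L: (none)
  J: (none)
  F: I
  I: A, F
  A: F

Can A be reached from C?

Explore from C.
Distance 1: reach F.
Distance 2: reach I.
Distance 3: reach A.
Found A.

Yes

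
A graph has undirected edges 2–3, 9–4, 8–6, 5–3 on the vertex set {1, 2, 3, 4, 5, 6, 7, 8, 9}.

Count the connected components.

5

From 1: component {1}.
From 2: component {2, 3, 5}.
From 4: component {4, 9}.
From 6: component {6, 8}.
From 7: component {7}.
That's 5 components.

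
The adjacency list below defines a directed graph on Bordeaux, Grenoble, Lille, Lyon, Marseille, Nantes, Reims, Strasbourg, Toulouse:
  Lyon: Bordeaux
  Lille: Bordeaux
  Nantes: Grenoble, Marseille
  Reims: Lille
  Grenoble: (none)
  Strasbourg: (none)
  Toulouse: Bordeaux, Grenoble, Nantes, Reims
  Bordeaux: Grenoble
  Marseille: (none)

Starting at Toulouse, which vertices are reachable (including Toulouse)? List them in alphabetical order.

Start at Toulouse.
Its neighbours: Bordeaux, Grenoble, Nantes, Reims.
Then their neighbours: Lille, Marseille.
Nothing further is reachable.

Bordeaux, Grenoble, Lille, Marseille, Nantes, Reims, Toulouse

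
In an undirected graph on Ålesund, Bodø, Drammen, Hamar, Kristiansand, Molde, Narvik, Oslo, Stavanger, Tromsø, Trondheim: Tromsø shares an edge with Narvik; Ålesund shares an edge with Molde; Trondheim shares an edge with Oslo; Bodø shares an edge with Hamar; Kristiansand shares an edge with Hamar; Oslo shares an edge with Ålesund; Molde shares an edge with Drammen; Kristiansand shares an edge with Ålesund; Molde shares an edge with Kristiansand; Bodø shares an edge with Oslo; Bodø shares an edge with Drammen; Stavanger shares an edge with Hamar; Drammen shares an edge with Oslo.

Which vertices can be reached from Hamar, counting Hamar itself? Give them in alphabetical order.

Start at Hamar.
Its neighbours: Bodø, Kristiansand, Stavanger.
Then their neighbours: Ålesund, Drammen, Molde, Oslo.
Then next layer: Trondheim.
Nothing further is reachable.

Ålesund, Bodø, Drammen, Hamar, Kristiansand, Molde, Oslo, Stavanger, Trondheim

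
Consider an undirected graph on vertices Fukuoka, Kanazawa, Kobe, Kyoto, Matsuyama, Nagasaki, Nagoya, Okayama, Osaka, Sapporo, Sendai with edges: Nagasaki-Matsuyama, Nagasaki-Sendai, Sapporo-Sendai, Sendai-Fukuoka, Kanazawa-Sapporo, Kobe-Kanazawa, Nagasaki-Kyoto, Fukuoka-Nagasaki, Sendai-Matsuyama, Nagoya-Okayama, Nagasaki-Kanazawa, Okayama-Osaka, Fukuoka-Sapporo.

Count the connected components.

From Fukuoka: component {Fukuoka, Kanazawa, Kobe, Kyoto, Matsuyama, Nagasaki, Sapporo, Sendai}.
From Nagoya: component {Nagoya, Okayama, Osaka}.
That's 2 components.

2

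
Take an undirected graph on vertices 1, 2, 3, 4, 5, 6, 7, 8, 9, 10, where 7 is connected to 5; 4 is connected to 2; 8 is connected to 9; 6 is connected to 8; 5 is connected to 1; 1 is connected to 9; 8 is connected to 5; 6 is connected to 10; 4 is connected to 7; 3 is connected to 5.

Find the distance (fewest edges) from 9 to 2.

5

Distance 0: 9.
Distance 1: 1, 8.
Distance 2: 5, 6.
Distance 3: 3, 7, 10.
Distance 4: 4.
Distance 5: 2 — contains 2.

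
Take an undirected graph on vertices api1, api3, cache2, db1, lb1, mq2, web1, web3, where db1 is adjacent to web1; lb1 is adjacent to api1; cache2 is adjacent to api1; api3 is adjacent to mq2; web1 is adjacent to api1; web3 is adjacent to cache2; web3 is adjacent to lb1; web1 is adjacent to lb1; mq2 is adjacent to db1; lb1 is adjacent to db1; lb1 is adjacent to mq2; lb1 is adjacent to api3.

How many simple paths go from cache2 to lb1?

6

cache2–api1–lb1
cache2–api1–web1–db1–lb1
cache2–api1–web1–db1–mq2–api3–lb1
cache2–api1–web1–db1–mq2–lb1
cache2–api1–web1–lb1
cache2–web3–lb1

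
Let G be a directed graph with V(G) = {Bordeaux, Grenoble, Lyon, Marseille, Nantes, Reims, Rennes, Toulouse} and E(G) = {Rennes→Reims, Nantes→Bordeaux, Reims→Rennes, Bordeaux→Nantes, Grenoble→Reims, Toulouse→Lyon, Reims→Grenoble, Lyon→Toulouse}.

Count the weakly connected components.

4

From Bordeaux: component {Bordeaux, Nantes}.
From Grenoble: component {Grenoble, Reims, Rennes}.
From Lyon: component {Lyon, Toulouse}.
From Marseille: component {Marseille}.
That's 4 components.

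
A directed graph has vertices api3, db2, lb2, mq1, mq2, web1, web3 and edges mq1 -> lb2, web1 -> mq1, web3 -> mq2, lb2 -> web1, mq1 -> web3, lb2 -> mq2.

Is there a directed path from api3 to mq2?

api3 has no outgoing edges, so nothing is reachable from it.

No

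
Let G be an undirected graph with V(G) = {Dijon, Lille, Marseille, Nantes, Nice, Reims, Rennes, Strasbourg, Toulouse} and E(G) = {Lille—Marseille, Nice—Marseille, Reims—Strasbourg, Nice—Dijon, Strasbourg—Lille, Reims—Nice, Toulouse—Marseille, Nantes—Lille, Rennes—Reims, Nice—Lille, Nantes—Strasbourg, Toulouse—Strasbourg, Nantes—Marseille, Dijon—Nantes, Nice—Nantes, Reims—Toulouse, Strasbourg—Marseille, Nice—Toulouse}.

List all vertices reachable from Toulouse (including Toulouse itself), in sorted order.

Start at Toulouse.
Its neighbours: Marseille, Nice, Reims, Strasbourg.
Then their neighbours: Dijon, Lille, Nantes, Rennes.
Every vertex is now reached.

Dijon, Lille, Marseille, Nantes, Nice, Reims, Rennes, Strasbourg, Toulouse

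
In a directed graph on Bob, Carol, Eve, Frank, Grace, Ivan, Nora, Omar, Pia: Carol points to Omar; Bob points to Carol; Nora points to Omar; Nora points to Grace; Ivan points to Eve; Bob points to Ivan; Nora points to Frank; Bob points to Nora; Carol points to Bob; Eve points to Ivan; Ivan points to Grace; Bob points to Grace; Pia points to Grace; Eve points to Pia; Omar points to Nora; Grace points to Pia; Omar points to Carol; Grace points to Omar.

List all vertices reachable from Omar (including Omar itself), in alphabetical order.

Start at Omar.
Its neighbours: Carol, Nora.
Then their neighbours: Bob, Frank, Grace.
Then next layer: Ivan, Pia.
Then next layer: Eve.
Every vertex is now reached.

Bob, Carol, Eve, Frank, Grace, Ivan, Nora, Omar, Pia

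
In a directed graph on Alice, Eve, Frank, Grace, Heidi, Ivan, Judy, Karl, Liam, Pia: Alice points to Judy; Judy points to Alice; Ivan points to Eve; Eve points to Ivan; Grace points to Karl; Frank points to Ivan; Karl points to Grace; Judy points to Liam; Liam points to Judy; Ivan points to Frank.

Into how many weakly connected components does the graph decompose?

From Alice: component {Alice, Judy, Liam}.
From Eve: component {Eve, Frank, Ivan}.
From Grace: component {Grace, Karl}.
From Heidi: component {Heidi}.
From Pia: component {Pia}.
That's 5 components.

5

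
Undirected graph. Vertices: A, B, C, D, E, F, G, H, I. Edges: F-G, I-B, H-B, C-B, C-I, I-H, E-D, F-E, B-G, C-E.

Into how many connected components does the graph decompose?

2

From A: component {A}.
From B: component {B, C, D, E, F, G, H, I}.
That's 2 components.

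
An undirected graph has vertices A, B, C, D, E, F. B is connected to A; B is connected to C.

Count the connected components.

From A: component {A, B, C}.
From D: component {D}.
From E: component {E}.
From F: component {F}.
That's 4 components.

4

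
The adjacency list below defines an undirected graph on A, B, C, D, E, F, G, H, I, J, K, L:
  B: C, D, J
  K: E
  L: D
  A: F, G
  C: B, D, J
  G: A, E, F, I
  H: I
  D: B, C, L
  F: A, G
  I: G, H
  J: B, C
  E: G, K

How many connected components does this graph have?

2

From A: component {A, E, F, G, H, I, K}.
From B: component {B, C, D, J, L}.
That's 2 components.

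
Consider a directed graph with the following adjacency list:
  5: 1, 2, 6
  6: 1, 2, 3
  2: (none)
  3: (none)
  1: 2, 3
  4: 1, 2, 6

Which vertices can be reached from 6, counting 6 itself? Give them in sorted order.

1, 2, 3, 6

Start at 6.
Its neighbours: 1, 2, 3.
Nothing further is reachable.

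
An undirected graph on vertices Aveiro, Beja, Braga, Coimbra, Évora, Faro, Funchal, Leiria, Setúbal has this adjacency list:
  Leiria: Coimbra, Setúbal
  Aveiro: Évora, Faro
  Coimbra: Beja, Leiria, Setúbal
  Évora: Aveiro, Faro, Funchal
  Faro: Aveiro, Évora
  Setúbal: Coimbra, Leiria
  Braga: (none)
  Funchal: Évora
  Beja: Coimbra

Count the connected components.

3

From Aveiro: component {Aveiro, Évora, Faro, Funchal}.
From Beja: component {Beja, Coimbra, Leiria, Setúbal}.
From Braga: component {Braga}.
That's 3 components.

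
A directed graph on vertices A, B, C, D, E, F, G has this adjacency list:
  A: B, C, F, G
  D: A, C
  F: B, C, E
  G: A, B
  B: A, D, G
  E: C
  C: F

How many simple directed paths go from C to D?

1

C→F→B→D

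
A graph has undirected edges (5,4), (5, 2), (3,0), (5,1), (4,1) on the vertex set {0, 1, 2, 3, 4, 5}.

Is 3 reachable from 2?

Explore from 2.
Distance 1: reach 5.
Distance 2: reach 1, 4.
The search is exhausted without reaching 3; it lies in a different component.

No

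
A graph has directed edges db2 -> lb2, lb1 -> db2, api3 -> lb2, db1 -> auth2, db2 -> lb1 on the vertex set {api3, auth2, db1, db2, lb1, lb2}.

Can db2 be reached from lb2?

lb2 has no outgoing edges, so nothing is reachable from it.

No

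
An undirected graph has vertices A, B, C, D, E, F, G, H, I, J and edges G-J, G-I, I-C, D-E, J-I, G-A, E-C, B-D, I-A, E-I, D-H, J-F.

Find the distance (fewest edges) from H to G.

Distance 0: H.
Distance 1: D.
Distance 2: B, E.
Distance 3: C, I.
Distance 4: A, G, J — contains G.

4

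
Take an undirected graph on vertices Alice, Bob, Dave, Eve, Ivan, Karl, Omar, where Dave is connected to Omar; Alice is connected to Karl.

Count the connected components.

From Alice: component {Alice, Karl}.
From Bob: component {Bob}.
From Dave: component {Dave, Omar}.
From Eve: component {Eve}.
From Ivan: component {Ivan}.
That's 5 components.

5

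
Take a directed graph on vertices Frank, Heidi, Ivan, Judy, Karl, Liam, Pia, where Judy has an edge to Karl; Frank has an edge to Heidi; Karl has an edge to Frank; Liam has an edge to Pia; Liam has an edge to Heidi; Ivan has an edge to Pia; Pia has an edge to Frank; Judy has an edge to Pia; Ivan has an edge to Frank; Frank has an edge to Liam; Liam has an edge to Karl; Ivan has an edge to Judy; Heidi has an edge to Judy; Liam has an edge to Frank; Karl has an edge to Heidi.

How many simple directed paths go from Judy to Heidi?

6

Judy→Karl→Frank→Heidi
Judy→Karl→Frank→Liam→Heidi
Judy→Karl→Heidi
Judy→Pia→Frank→Heidi
Judy→Pia→Frank→Liam→Heidi
Judy→Pia→Frank→Liam→Karl→Heidi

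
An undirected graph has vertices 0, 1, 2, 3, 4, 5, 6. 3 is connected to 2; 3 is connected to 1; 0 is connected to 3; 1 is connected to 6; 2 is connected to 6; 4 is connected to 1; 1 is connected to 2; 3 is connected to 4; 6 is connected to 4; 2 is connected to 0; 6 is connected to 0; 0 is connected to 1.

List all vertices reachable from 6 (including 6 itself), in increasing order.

Start at 6.
Its neighbours: 0, 1, 2, 4.
Then their neighbours: 3.
Nothing further is reachable.

0, 1, 2, 3, 4, 6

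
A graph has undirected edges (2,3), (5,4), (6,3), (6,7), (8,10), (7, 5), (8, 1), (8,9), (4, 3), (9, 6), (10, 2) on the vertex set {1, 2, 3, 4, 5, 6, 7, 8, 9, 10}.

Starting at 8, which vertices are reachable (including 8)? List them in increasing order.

Start at 8.
Its neighbours: 1, 9, 10.
Then their neighbours: 2, 6.
Then next layer: 3, 7.
Then next layer: 4, 5.
Every vertex is now reached.

1, 2, 3, 4, 5, 6, 7, 8, 9, 10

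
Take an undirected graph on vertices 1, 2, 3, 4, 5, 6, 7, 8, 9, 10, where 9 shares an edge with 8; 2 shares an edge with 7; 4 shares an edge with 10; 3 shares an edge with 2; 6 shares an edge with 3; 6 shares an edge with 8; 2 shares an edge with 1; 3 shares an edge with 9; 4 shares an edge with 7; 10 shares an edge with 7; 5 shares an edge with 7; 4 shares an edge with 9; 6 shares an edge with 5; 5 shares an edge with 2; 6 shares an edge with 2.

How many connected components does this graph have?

1

From 1: component {1, 2, 3, 4, 5, 6, 7, 8, 9, 10}.
That's 1 component.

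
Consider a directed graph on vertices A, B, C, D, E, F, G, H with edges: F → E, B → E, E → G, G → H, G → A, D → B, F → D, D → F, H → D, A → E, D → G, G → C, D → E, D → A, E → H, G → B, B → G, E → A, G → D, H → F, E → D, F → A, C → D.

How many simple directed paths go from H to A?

H→D→A
H→D→B→E→A
H→D→B→E→G→A
H→D→B→G→A
H→D→E→A
H→D→E→G→A
H→D→F→A
H→D→F→E→A
... and 19 more.

27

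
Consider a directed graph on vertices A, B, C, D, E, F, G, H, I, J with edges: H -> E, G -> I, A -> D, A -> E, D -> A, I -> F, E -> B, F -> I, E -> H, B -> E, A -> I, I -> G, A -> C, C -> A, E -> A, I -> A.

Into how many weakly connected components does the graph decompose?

2

From A: component {A, B, C, D, E, F, G, H, I}.
From J: component {J}.
That's 2 components.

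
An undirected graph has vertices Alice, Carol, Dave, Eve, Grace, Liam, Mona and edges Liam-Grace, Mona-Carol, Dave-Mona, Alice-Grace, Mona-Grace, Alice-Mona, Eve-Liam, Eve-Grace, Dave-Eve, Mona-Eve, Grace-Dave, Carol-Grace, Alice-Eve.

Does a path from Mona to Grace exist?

Yes

Explore from Mona.
Distance 1: reach Alice, Carol, Dave, Eve, Grace.
Found Grace.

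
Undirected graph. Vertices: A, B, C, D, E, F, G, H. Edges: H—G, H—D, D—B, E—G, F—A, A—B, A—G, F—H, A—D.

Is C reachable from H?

No

Explore from H.
Distance 1: reach D, F, G.
Distance 2: reach A, B, E.
The search is exhausted without reaching C; it lies in a different component.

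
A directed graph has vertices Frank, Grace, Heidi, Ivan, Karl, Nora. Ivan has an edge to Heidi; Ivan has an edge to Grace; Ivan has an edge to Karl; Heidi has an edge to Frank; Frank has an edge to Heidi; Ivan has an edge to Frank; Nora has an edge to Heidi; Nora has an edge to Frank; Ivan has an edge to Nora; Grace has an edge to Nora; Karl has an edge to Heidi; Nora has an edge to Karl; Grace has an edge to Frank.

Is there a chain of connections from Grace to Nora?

Explore from Grace.
Distance 1: reach Frank, Nora.
Found Nora.

Yes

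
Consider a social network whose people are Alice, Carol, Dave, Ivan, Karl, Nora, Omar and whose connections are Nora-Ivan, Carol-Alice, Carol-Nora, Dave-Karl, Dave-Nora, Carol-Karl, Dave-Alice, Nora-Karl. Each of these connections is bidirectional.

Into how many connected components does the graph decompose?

2

From Alice: component {Alice, Carol, Dave, Ivan, Karl, Nora}.
From Omar: component {Omar}.
That's 2 components.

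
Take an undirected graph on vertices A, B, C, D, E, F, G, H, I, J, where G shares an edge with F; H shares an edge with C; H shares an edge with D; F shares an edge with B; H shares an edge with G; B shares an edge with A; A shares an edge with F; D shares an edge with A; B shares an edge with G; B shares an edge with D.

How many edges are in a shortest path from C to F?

Distance 0: C.
Distance 1: H.
Distance 2: D, G.
Distance 3: A, B, F — contains F.

3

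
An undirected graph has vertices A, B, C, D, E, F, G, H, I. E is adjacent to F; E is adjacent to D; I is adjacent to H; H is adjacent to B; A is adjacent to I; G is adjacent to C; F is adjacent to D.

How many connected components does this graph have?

From A: component {A, B, H, I}.
From C: component {C, G}.
From D: component {D, E, F}.
That's 3 components.

3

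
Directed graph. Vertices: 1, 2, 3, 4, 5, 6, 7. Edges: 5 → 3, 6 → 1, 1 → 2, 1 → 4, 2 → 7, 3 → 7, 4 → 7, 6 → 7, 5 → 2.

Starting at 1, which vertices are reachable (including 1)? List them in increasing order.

1, 2, 4, 7

Start at 1.
Its neighbours: 2, 4.
Then their neighbours: 7.
Nothing further is reachable.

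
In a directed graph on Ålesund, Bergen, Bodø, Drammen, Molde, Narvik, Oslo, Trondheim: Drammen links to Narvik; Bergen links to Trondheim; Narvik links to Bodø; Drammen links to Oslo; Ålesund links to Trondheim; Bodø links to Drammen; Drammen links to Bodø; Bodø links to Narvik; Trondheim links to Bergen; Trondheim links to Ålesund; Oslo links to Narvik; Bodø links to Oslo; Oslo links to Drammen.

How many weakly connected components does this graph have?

From Ålesund: component {Ålesund, Bergen, Trondheim}.
From Bodø: component {Bodø, Drammen, Narvik, Oslo}.
From Molde: component {Molde}.
That's 3 components.

3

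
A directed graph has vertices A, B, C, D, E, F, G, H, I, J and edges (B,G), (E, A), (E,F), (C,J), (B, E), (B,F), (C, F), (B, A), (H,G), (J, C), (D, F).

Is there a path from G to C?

No

G has no outgoing edges, so nothing is reachable from it.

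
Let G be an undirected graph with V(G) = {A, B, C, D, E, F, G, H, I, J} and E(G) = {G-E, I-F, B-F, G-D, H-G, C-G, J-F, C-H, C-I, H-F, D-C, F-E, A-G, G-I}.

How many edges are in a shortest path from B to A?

Distance 0: B.
Distance 1: F.
Distance 2: E, H, I, J.
Distance 3: C, G.
Distance 4: A, D — contains A.

4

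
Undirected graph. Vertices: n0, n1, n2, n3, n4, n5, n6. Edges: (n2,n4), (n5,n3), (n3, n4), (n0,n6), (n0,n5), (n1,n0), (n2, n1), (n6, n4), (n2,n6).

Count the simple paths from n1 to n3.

n1–n0–n5–n3
n1–n0–n6–n2–n4–n3
n1–n0–n6–n4–n3
n1–n2–n4–n3
n1–n2–n4–n6–n0–n5–n3
n1–n2–n6–n0–n5–n3
n1–n2–n6–n4–n3

7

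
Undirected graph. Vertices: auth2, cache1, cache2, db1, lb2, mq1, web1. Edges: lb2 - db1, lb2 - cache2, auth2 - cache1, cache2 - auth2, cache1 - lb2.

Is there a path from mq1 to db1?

mq1 has no edges, so nothing is reachable from it.

No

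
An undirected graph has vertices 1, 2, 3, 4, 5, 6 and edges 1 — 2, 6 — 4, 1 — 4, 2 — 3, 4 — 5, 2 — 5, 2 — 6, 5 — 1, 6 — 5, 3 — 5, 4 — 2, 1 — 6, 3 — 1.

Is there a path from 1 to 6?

Explore from 1.
Distance 1: reach 2, 3, 4, 5, 6.
Found 6.

Yes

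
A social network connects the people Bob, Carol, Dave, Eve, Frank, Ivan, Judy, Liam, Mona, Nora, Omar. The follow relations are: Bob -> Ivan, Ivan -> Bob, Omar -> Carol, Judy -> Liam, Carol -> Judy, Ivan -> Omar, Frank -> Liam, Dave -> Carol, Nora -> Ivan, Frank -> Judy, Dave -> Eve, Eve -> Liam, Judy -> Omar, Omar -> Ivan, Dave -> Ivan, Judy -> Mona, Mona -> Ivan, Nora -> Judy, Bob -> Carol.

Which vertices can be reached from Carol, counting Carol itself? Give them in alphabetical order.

Bob, Carol, Ivan, Judy, Liam, Mona, Omar

Start at Carol.
Its neighbours: Judy.
Then their neighbours: Liam, Mona, Omar.
Then next layer: Ivan.
Then next layer: Bob.
Nothing further is reachable.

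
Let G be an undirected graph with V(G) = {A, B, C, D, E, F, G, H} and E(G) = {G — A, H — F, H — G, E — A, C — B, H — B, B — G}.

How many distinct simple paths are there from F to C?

2

F–H–B–C
F–H–G–B–C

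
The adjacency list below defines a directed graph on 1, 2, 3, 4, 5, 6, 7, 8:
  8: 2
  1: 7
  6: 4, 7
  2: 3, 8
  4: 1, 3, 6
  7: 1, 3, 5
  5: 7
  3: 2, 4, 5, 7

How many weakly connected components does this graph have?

1

From 1: component {1, 2, 3, 4, 5, 6, 7, 8}.
That's 1 component.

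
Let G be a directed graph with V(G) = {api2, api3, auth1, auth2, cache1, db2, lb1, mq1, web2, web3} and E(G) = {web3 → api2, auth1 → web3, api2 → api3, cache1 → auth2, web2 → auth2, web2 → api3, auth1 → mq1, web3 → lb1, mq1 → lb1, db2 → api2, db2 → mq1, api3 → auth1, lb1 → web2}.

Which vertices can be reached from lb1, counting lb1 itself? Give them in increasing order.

Start at lb1.
Its neighbours: web2.
Then their neighbours: api3, auth2.
Then next layer: auth1.
Then next layer: mq1, web3.
Then next layer: api2.
Nothing further is reachable.

api2, api3, auth1, auth2, lb1, mq1, web2, web3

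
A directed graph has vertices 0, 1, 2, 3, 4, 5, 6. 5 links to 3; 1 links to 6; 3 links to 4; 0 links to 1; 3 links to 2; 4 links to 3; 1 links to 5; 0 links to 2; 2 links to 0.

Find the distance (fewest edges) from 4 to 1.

Distance 0: 4.
Distance 1: 3.
Distance 2: 2.
Distance 3: 0.
Distance 4: 1 — contains 1.

4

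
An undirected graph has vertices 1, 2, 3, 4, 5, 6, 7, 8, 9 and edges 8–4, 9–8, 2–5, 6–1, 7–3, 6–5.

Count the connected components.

3

From 1: component {1, 2, 5, 6}.
From 3: component {3, 7}.
From 4: component {4, 8, 9}.
That's 3 components.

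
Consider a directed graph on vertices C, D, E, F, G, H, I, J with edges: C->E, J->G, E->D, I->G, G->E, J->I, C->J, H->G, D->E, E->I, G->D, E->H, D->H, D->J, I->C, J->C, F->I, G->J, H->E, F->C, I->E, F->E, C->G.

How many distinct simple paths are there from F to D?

28

F→C→E→D
F→C→E→H→G→D
F→C→E→I→G→D
F→C→G→D
F→C→G→E→D
F→C→G→J→I→E→D
F→C→J→G→D
F→C→J→G→E→D
... and 20 more.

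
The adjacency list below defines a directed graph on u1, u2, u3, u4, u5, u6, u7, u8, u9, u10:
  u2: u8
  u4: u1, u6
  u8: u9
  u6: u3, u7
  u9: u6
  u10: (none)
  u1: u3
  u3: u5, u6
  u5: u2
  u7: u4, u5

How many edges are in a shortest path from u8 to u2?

5

Distance 0: u8.
Distance 1: u9.
Distance 2: u6.
Distance 3: u3, u7.
Distance 4: u4, u5.
Distance 5: u1, u2 — contains u2.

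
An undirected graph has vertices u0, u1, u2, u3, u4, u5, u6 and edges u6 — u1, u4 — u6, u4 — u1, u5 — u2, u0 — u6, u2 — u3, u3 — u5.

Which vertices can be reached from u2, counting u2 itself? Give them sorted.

Start at u2.
Its neighbours: u3, u5.
Nothing further is reachable.

u2, u3, u5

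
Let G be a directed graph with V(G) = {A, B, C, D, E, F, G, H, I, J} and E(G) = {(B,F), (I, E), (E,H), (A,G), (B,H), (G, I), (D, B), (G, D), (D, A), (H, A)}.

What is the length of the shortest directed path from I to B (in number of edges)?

6

Distance 0: I.
Distance 1: E.
Distance 2: H.
Distance 3: A.
Distance 4: G.
Distance 5: D.
Distance 6: B — contains B.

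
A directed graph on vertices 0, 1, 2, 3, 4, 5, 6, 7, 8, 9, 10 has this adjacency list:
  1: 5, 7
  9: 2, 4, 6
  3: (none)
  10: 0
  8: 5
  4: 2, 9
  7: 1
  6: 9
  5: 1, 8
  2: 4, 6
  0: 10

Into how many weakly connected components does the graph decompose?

From 0: component {0, 10}.
From 1: component {1, 5, 7, 8}.
From 2: component {2, 4, 6, 9}.
From 3: component {3}.
That's 4 components.

4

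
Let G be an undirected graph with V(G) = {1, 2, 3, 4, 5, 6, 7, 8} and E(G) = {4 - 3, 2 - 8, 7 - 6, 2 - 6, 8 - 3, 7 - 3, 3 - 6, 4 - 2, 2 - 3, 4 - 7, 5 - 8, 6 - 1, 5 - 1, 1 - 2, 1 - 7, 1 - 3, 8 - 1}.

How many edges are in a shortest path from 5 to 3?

2

Distance 0: 5.
Distance 1: 1, 8.
Distance 2: 2, 3, 6, 7 — contains 3.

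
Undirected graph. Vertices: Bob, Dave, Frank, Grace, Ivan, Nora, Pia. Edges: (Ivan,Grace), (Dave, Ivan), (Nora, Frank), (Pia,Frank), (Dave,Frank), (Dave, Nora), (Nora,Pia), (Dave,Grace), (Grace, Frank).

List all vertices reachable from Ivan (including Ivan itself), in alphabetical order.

Dave, Frank, Grace, Ivan, Nora, Pia

Start at Ivan.
Its neighbours: Dave, Grace.
Then their neighbours: Frank, Nora.
Then next layer: Pia.
Nothing further is reachable.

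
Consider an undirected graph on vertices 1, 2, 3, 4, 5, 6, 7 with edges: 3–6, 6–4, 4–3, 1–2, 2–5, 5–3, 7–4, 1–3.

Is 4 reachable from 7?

Yes

Explore from 7.
Distance 1: reach 4.
Found 4.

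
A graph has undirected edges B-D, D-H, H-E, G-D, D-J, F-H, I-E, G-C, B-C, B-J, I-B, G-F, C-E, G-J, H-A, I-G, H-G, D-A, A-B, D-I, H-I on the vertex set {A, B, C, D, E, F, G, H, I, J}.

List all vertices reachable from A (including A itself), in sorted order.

A, B, C, D, E, F, G, H, I, J

Start at A.
Its neighbours: B, D, H.
Then their neighbours: C, E, F, G, I, J.
Every vertex is now reached.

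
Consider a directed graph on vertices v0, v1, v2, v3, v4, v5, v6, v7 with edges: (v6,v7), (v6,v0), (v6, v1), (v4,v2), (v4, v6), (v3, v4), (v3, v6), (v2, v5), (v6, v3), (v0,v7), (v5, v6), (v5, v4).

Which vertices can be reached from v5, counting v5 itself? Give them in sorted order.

Start at v5.
Its neighbours: v4, v6.
Then their neighbours: v0, v1, v2, v3, v7.
Every vertex is now reached.

v0, v1, v2, v3, v4, v5, v6, v7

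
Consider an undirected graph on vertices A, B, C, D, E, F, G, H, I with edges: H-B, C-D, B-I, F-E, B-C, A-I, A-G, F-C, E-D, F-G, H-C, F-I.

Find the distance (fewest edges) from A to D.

Distance 0: A.
Distance 1: G, I.
Distance 2: B, F.
Distance 3: C, E, H.
Distance 4: D — contains D.

4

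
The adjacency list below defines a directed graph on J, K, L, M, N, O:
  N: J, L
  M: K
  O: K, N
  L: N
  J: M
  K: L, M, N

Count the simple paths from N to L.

N→J→M→K→L
N→L

2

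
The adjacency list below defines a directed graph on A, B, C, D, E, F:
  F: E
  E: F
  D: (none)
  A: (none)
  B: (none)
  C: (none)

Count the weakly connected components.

5

From A: component {A}.
From B: component {B}.
From C: component {C}.
From D: component {D}.
From E: component {E, F}.
That's 5 components.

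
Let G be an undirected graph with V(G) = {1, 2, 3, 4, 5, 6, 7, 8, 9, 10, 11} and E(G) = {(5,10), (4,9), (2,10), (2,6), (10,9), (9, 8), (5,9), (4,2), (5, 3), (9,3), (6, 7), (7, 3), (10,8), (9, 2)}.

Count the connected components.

3

From 1: component {1}.
From 2: component {2, 3, 4, 5, 6, 7, 8, 9, 10}.
From 11: component {11}.
That's 3 components.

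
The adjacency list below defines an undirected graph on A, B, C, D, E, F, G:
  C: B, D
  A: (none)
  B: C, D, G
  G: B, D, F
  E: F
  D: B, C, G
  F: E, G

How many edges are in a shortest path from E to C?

4

Distance 0: E.
Distance 1: F.
Distance 2: G.
Distance 3: B, D.
Distance 4: C — contains C.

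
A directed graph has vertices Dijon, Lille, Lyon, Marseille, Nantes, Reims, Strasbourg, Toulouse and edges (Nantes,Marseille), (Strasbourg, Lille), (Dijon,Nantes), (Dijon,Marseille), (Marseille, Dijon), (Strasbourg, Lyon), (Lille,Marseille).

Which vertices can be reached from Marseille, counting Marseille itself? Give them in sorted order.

Dijon, Marseille, Nantes

Start at Marseille.
Its neighbours: Dijon.
Then their neighbours: Nantes.
Nothing further is reachable.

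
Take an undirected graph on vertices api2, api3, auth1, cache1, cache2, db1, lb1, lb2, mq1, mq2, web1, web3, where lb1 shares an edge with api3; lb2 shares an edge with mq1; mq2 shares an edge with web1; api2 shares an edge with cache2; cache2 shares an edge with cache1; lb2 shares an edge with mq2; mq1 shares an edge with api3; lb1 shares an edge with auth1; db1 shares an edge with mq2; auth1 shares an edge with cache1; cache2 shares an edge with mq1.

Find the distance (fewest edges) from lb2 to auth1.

Distance 0: lb2.
Distance 1: mq1, mq2.
Distance 2: api3, cache2, db1, web1.
Distance 3: api2, cache1, lb1.
Distance 4: auth1 — contains auth1.

4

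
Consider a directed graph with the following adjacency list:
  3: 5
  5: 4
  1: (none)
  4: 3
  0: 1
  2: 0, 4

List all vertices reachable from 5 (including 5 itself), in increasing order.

3, 4, 5

Start at 5.
Its neighbours: 4.
Then their neighbours: 3.
Nothing further is reachable.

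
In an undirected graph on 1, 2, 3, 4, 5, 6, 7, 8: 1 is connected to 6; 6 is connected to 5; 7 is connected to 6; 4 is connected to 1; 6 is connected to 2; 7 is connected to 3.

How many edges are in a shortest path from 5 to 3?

Distance 0: 5.
Distance 1: 6.
Distance 2: 1, 2, 7.
Distance 3: 3, 4 — contains 3.

3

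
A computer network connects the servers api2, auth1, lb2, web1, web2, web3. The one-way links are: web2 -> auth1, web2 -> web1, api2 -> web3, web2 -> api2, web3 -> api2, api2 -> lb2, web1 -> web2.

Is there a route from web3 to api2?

Yes

Explore from web3.
Distance 1: reach api2.
Found api2.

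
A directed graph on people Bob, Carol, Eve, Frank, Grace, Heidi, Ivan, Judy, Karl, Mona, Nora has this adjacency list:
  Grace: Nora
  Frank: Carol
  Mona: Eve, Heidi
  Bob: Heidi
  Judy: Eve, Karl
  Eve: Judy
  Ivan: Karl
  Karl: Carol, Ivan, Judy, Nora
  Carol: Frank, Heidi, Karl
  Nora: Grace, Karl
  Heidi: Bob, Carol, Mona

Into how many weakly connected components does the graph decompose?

1

From Bob: component {Bob, Carol, Eve, Frank, Grace, Heidi, Ivan, Judy, Karl, Mona, Nora}.
That's 1 component.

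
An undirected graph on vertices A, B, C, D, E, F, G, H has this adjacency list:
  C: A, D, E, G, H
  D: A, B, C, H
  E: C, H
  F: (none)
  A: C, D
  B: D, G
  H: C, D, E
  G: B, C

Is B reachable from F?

No

F has no edges, so nothing is reachable from it.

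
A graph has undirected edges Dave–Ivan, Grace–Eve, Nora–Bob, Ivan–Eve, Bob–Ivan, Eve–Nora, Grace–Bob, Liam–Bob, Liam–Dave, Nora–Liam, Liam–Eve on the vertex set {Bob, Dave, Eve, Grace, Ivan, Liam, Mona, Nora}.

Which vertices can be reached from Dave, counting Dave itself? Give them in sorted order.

Start at Dave.
Its neighbours: Ivan, Liam.
Then their neighbours: Bob, Eve, Nora.
Then next layer: Grace.
Nothing further is reachable.

Bob, Dave, Eve, Grace, Ivan, Liam, Nora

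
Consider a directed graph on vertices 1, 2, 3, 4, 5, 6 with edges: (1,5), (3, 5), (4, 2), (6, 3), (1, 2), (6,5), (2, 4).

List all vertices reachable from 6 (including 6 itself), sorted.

3, 5, 6

Start at 6.
Its neighbours: 3, 5.
Nothing further is reachable.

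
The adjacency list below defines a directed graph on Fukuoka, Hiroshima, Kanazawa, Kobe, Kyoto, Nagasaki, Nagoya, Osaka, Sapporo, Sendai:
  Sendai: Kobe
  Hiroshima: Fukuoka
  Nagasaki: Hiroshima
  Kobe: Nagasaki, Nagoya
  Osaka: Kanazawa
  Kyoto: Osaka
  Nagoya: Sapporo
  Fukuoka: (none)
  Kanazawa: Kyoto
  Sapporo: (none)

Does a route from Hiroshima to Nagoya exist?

No

Explore from Hiroshima.
Distance 1: reach Fukuoka.
The search from Hiroshima is exhausted; no directed path reaches Nagoya.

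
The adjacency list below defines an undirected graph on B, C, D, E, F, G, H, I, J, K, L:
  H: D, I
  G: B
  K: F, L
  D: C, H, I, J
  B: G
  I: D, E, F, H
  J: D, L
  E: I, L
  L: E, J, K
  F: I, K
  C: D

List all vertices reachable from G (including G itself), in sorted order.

B, G

Start at G.
Its neighbours: B.
Nothing further is reachable.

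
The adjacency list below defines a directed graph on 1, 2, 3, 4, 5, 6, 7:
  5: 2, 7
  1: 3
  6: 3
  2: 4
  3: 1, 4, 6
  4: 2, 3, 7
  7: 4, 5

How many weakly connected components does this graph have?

From 1: component {1, 2, 3, 4, 5, 6, 7}.
That's 1 component.

1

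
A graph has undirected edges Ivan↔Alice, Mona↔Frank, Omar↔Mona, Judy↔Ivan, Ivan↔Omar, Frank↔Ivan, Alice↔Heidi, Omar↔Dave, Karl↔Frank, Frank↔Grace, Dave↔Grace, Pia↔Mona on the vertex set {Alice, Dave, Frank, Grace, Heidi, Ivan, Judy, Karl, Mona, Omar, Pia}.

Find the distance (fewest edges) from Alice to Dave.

3

Distance 0: Alice.
Distance 1: Heidi, Ivan.
Distance 2: Frank, Judy, Omar.
Distance 3: Dave, Grace, Karl, Mona — contains Dave.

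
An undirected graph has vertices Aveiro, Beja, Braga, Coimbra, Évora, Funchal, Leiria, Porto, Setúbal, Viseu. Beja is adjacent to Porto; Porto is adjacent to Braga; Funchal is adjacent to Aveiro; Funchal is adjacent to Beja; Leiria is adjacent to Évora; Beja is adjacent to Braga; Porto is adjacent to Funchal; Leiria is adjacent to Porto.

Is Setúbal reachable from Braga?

No

Explore from Braga.
Distance 1: reach Beja, Porto.
Distance 2: reach Funchal, Leiria.
Distance 3: reach Aveiro, Évora.
The search is exhausted without reaching Setúbal; it lies in a different component.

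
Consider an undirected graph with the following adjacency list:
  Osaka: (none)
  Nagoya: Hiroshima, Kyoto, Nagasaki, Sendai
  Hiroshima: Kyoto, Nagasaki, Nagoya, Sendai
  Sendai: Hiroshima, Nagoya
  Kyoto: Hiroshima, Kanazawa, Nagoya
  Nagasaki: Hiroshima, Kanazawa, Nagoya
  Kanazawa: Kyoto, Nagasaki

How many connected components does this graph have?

From Hiroshima: component {Hiroshima, Kanazawa, Kyoto, Nagasaki, Nagoya, Sendai}.
From Osaka: component {Osaka}.
That's 2 components.

2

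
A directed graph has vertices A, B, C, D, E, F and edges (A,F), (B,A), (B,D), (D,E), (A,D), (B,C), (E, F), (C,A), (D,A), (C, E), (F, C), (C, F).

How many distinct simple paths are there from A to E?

2

A→D→E
A→F→C→E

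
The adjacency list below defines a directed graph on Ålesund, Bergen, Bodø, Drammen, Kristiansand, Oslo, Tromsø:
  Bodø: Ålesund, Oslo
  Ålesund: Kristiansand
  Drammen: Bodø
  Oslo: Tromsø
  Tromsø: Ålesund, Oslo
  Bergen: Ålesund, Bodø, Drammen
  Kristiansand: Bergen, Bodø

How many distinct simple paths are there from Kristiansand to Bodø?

Kristiansand→Bergen→Bodø
Kristiansand→Bergen→Drammen→Bodø
Kristiansand→Bodø

3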